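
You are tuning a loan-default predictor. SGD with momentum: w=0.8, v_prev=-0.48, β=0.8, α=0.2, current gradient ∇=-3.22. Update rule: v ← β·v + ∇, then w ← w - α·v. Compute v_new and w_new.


v_new = 0.8·-0.48 - 3.22 = -0.384 - 3.22 = -3.604
w_new = 0.8 - 0.2·-3.604 = 0.8 + 0.7208 = 1.5208

v_new=-3.604, w_new=1.5208


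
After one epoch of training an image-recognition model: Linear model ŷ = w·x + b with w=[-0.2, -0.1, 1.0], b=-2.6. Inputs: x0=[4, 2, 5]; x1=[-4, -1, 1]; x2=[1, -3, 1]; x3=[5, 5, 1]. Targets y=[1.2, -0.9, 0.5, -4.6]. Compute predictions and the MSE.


ŷ0 = (-0.2)·(4) + (-0.1)·(2) + (1.0)·(5) - 2.6 = 1.4
ŷ1 = (-0.2)·(-4) + (-0.1)·(-1) + (1.0)·(1) - 2.6 = -0.7
ŷ2 = (-0.2)·(1) + (-0.1)·(-3) + (1.0)·(1) - 2.6 = -1.5
ŷ3 = (-0.2)·(5) + (-0.1)·(5) + (1.0)·(1) - 2.6 = -3.1
errors² = [0.04, 0.04, 4.0, 2.25]
MSE = 6.3300/4 = 1.5825

1.5825


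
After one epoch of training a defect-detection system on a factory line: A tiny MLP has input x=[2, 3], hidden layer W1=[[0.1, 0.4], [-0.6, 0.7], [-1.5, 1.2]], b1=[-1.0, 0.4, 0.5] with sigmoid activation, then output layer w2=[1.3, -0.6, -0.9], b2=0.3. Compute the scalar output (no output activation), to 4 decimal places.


z1[0] = (0.1)·(2) + (0.4)·(3) - 1.0 = 0.4
z1[1] = (-0.6)·(2) + (0.7)·(3) + 0.4 = 1.3
z1[2] = (-1.5)·(2) + (1.2)·(3) + 0.5 = 1.1
h = sigmoid(z1) = [0.5987, 0.7858, 0.7503]
output = (1.3)·(0.5987) + (-0.6)·(0.7858) + (-0.9)·(0.7503) + 0.3 = -0.0684

-0.0684


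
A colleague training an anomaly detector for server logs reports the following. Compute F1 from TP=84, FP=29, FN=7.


Precision = 84/113 = 0.7434
Recall = 84/91 = 0.9231
F1 = 2·P·R/(P+R) = 2·TP/(2·TP+FP+FN) = 168/(168+29+7) = 168/204 = 0.8235

0.8235


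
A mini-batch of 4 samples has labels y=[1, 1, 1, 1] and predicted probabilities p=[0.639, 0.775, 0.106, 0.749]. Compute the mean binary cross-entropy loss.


L[0] = -ln(0.639) = 0.4479
L[1] = -ln(0.775) = 0.2549
L[2] = -ln(0.106) = 2.2443
L[3] = -ln(0.749) = 0.289
mean = (0.4479 + 0.2549 + 2.2443 + 0.289)/4 = 0.809

0.809


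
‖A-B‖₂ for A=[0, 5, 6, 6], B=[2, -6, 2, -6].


d = √((0-2)² + (5+ 6)² + (6-2)² + (6+ 6)²)
  = √(4 + 121 + 16 + 144)
  = √285 = 16.8819

16.8819


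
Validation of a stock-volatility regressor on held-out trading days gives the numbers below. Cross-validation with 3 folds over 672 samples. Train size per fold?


Fold size = 672/3 = 224
Training per fold = 672 - 224 = 448

448


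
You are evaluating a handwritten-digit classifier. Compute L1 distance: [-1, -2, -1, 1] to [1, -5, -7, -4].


d = |-1-1| + |-2+ 5| + |-1+ 7| + |1+ 4|
  = 2 + 3 + 6 + 5
  = 16

16


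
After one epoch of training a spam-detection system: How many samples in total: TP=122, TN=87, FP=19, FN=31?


Total = TP + TN + FP + FN
= 122 + 87 + 19 + 31
= 259
(Predicted positive: 141, predicted negative: 118)

259


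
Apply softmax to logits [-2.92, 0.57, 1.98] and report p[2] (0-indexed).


Exponentials: e^-2.92=0.0539, e^0.57=1.7683, e^1.98=7.2427
Sum = 9.0649
Softmax = [0.0059, 0.1951, 0.799]
p[2] = 7.2427/9.0649 = 0.799

0.799


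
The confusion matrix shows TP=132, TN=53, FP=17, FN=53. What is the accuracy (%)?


Accuracy = (TP+TN)/(TP+TN+FP+FN)
= (132+53)/(255)
= 185/255 = 72.55%

72.55%


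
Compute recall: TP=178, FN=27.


Recall = TP/(TP+FN)
= 178/(178+27)
= 178/205 = 86.83%

86.83%


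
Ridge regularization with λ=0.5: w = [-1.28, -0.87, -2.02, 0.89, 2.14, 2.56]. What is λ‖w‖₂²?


‖w‖₂² = (-1.28)² + (-0.87)² + (-2.02)² + (0.89)² + (2.14)² + (2.56)²
     = 1.6384 + 0.7569 + 4.0804 + 0.7921 + 4.5796 + 6.5536
     = 18.401
λ·‖w‖₂² = 0.5·18.401 = 9.2005

9.2005


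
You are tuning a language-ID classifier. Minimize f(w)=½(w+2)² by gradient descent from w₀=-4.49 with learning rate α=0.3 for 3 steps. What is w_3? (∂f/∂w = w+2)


step 1: grad = -4.49+2 = -2.49; w = -4.49 - 0.3·(-2.49) = -3.743
step 2: grad = -3.743+2 = -1.743; w = -3.743 - 0.3·(-1.743) = -3.2201
step 3: grad = -3.2201+2 = -1.2201; w = -3.2201 - 0.3·(-1.2201) = -2.85407

-2.85407


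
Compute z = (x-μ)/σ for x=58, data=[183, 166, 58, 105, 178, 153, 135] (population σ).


μ = 139.7143, σ = 41.5957
z = (58 - 139.7143)/41.5957 = -1.9645

-1.9645


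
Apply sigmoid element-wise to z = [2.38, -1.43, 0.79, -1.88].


σ(2.38) = 1/(1+e^-2.38) = 0.9153
σ(-1.43) = 1/(1+e^1.43) = 0.1931
σ(0.79) = 1/(1+e^-0.79) = 0.6878
σ(-1.88) = 1/(1+e^1.88) = 0.1324
result = [0.9153, 0.1931, 0.6878, 0.1324]

[0.9153, 0.1931, 0.6878, 0.1324]


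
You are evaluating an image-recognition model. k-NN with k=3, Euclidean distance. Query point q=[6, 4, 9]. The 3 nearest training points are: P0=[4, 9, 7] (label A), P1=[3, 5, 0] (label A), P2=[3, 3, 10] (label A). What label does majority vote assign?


d(q,P0) = 5.7446  (label A)
d(q,P1) = 9.5394  (label A)
d(q,P2) = 3.3166  (label A)
Votes: A=3, B=0
Majority → A

A


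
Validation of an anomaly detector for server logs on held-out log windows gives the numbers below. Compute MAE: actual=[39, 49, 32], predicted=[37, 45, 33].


Absolute errors: |39-37|=2, |49-45|=4, |32-33|=1
Sum = 7
MAE = 7/3 = 7/3

7/3


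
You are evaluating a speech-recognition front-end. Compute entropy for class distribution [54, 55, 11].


Probabilities: [54/120, 55/120, 11/120] ≈ [0.45, 0.4583, 0.0917]
H = -((54/120)·log₂(54/120) + (55/120)·log₂(55/120) + (11/120)·log₂(11/120))
  = 1.3503 bits

1.3503 bits


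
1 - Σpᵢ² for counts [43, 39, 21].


Probabilities: [43/103, 39/103, 21/103] ≈ [0.4175, 0.3786, 0.2039]
Σpᵢ² = (1849 + 1521 + 441)/103² = 3811/10609
Gini = 1 - Σpᵢ² = 1 - 3811/10609 = 0.6408

0.6408


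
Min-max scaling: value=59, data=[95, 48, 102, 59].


min=48, max=102
(59-48)/(102-48) = 11/54 = 0.2037

0.2037


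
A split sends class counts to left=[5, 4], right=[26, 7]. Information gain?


Parent = [31, 11], H_parent = 0.8296
H_left = 0.9911 (n=9), H_right = 0.7455 (n=33)
H_children = (9/42)·0.9911 + (33/42)·0.7455 = 0.7981
IG = 0.8296 - 0.7981 = 0.0315

0.0315


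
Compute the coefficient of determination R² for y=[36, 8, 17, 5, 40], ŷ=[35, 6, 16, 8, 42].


ȳ = 21.2
SS_res = Σ(y-ŷ)² = 19
SS_tot = Σ(y-ȳ)² = 1026.8
R² = 1 - SS_res/SS_tot = 1 - 0.0185 = 0.9815

0.9815


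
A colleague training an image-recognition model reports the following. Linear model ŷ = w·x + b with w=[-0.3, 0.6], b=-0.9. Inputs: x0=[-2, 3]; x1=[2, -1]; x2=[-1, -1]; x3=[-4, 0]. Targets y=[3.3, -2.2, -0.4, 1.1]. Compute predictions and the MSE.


ŷ0 = (-0.3)·(-2) + (0.6)·(3) - 0.9 = 1.5
ŷ1 = (-0.3)·(2) + (0.6)·(-1) - 0.9 = -2.1
ŷ2 = (-0.3)·(-1) + (0.6)·(-1) - 0.9 = -1.2
ŷ3 = (-0.3)·(-4) + (0.6)·(0) - 0.9 = 0.3
errors² = [3.24, 0.01, 0.64, 0.64]
MSE = 4.5300/4 = 1.1325

1.1325


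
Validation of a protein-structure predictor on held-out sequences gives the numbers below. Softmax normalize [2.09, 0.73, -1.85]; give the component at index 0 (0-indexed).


Exponentials: e^2.09=8.0849, e^0.73=2.0751, e^-1.85=0.1572
Sum = 10.3172
Softmax = [0.7836, 0.2011, 0.0152]
p[0] = 8.0849/10.3172 = 0.7836

0.7836


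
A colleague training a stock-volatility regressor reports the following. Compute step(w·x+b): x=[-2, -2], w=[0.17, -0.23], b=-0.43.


z = (-2)·(0.17) + (-2)·(-0.23) - 0.43
  = -0.31
step(z) = 0 (z<0)

0


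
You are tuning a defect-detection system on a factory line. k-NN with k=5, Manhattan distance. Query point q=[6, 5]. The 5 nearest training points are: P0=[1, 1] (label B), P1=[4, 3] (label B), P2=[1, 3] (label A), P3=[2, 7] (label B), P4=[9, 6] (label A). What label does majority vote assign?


d(q,P0) = 9  (label B)
d(q,P1) = 4  (label B)
d(q,P2) = 7  (label A)
d(q,P3) = 6  (label B)
d(q,P4) = 4  (label A)
Votes: A=2, B=3
Majority → B

B


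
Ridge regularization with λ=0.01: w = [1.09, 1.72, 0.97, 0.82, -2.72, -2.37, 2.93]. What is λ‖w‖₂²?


‖w‖₂² = (1.09)² + (1.72)² + (0.97)² + (0.82)² + (-2.72)² + (-2.37)² + (2.93)²
     = 1.1881 + 2.9584 + 0.9409 + 0.6724 + 7.3984 + 5.6169 + 8.5849
     = 27.36
λ·‖w‖₂² = 0.01·27.36 = 0.2736

0.2736


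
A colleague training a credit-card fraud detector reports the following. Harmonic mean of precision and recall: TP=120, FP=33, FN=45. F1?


Precision = 120/153 = 0.7843
Recall = 120/165 = 0.7273
F1 = 2·P·R/(P+R) = 2·TP/(2·TP+FP+FN) = 240/(240+33+45) = 240/318 = 0.7547

0.7547


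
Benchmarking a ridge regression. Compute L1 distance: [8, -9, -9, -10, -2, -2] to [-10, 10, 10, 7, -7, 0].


d = |8+ 10| + |-9-10| + |-9-10| + |-10-7| + |-2+ 7| + |-2-0|
  = 18 + 19 + 19 + 17 + 5 + 2
  = 80

80


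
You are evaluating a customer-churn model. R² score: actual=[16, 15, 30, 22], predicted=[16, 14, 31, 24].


ȳ = 20.75
SS_res = Σ(y-ŷ)² = 6
SS_tot = Σ(y-ȳ)² = 142.75
R² = 1 - SS_res/SS_tot = 1 - 0.042 = 0.958

0.958


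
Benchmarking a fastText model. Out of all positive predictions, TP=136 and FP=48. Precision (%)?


Precision = TP/(TP+FP)
= 136/(136+48)
= 136/184 = 73.91%

73.91%


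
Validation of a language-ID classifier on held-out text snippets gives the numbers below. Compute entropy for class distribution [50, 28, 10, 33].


Probabilities: [50/121, 28/121, 10/121, 33/121] ≈ [0.4132, 0.2314, 0.0826, 0.2727]
H = -((50/121)·log₂(50/121) + (28/121)·log₂(28/121) + (10/121)·log₂(10/121) + (33/121)·log₂(33/121))
  = 1.824 bits

1.824 bits


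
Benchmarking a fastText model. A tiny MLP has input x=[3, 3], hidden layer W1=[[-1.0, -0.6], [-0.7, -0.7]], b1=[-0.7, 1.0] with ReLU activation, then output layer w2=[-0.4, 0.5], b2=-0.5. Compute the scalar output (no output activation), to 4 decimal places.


z1[0] = (-1.0)·(3) + (-0.6)·(3) - 0.7 = -5.5
z1[1] = (-0.7)·(3) + (-0.7)·(3) + 1.0 = -3.2
h = ReLU(z1) = [0.0, 0.0]
output = (-0.4)·(0.0) + (0.5)·(0.0) - 0.5 = -0.5

-0.5


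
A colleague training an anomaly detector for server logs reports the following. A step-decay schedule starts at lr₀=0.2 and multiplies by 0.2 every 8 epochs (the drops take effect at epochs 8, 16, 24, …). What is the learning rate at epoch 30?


n_drops = ⌊30/8⌋ = 3
lr = 0.2·0.2^3 = 0.2·0.008 = 0.0016

0.0016


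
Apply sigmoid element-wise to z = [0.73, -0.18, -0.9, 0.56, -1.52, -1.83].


σ(0.73) = 1/(1+e^-0.73) = 0.6748
σ(-0.18) = 1/(1+e^0.18) = 0.4551
σ(-0.9) = 1/(1+e^0.9) = 0.2891
σ(0.56) = 1/(1+e^-0.56) = 0.6365
σ(-1.52) = 1/(1+e^1.52) = 0.1795
σ(-1.83) = 1/(1+e^1.83) = 0.1382
result = [0.6748, 0.4551, 0.2891, 0.6365, 0.1795, 0.1382]

[0.6748, 0.4551, 0.2891, 0.6365, 0.1795, 0.1382]


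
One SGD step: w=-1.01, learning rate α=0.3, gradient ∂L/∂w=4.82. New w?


w_new = w - α·∇
= -1.01 - 0.3·4.82
= -1.01 - 1.446
= -2.456

-2.456


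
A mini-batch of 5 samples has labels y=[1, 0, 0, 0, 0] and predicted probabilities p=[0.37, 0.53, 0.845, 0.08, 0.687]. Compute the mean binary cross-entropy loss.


L[0] = -ln(0.37) = 0.9943
L[1] = -ln(1-0.53) = -ln(0.47) = 0.755
L[2] = -ln(1-0.845) = -ln(0.155) = 1.8643
L[3] = -ln(1-0.08) = -ln(0.92) = 0.0834
L[4] = -ln(1-0.687) = -ln(0.313) = 1.1616
mean = (0.9943 + 0.755 + 1.8643 + 0.0834 + 1.1616)/5 = 0.9717

0.9717


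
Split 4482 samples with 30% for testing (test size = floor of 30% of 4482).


Test = ⌊4482·30/100⌋ = 1344
Train = 4482 - 1344 = 3138

Train: 3138, Test: 1344


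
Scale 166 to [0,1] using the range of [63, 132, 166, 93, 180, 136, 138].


min=63, max=180
(166-63)/(180-63) = 103/117 = 0.8803

0.8803


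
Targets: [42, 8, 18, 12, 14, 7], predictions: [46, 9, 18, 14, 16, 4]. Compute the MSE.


Squared errors: (42-46)²=16, (8-9)²=1, (18-18)²=0, (12-14)²=4, (14-16)²=4, (7-4)²=9
Sum = 34
MSE = 34/6 = 17/3

17/3


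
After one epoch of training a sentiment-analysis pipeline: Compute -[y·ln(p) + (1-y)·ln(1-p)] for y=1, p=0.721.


BCE = -[y·ln(p) + (1-y)·ln(1-p)]
= -1·ln(0.721) - 0
= -ln(0.721) = 0.3271

0.3271


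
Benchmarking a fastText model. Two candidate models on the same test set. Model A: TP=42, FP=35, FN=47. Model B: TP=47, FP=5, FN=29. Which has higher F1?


Model A: P=42/77=0.5455, R=42/89=0.4719, F1=2PR/(P+R)=2TP/(2TP+FP+FN)=84/166=0.506
Model B: P=47/52=0.9038, R=47/76=0.6184, F1=2PR/(P+R)=2TP/(2TP+FP+FN)=94/128=0.7344
0.506 < 0.7344 → Model B

Model B


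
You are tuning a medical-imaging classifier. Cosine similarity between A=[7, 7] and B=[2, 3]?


A·B = 7·2 + 7·3 = 35
‖A‖ = √98 = 9.8995, ‖B‖ = √13 = 3.6056
cos = 35/(√98·√13) = 35/√1274 = 0.9806

0.9806


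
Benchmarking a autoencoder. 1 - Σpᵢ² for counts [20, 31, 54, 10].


Probabilities: [20/115, 31/115, 54/115, 10/115] ≈ [0.1739, 0.2696, 0.4696, 0.087]
Σpᵢ² = (400 + 961 + 2916 + 100)/115² = 4377/13225
Gini = 1 - Σpᵢ² = 1 - 4377/13225 = 0.669

0.669


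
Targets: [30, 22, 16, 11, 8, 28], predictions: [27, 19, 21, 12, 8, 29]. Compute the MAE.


Absolute errors: |30-27|=3, |22-19|=3, |16-21|=5, |11-12|=1, |8-8|=0, |28-29|=1
Sum = 13
MAE = 13/6 = 13/6

13/6


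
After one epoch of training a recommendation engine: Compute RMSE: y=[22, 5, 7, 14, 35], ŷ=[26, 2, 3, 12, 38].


MSE = 54/5 = 10.8
RMSE = √(54/5) = 3.2863

3.2863


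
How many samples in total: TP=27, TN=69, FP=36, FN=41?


Total = TP + TN + FP + FN
= 27 + 69 + 36 + 41
= 173
(Predicted positive: 63, predicted negative: 110)

173


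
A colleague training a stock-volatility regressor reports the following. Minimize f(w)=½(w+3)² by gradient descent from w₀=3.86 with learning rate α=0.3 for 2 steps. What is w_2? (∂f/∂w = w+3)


step 1: grad = 3.86+3 = 6.86; w = 3.86 - 0.3·(6.86) = 1.802
step 2: grad = 1.802+3 = 4.802; w = 1.802 - 0.3·(4.802) = 0.3614

0.3614


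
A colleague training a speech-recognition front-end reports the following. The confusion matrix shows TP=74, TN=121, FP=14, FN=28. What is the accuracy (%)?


Accuracy = (TP+TN)/(TP+TN+FP+FN)
= (74+121)/(237)
= 195/237 = 82.28%

82.28%


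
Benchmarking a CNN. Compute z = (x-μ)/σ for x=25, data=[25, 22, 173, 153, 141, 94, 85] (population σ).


μ = 99, σ = 55.7827
z = (25 - 99)/55.7827 = -1.3266

-1.3266


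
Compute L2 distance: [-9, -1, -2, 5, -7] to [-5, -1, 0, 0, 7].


d = √((-9+ 5)² + (-1+ 1)² + (-2-0)² + (5-0)² + (-7-7)²)
  = √(16 + 0 + 4 + 25 + 196)
  = √241 = 15.5242

15.5242


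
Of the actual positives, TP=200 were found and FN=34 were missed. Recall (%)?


Recall = TP/(TP+FN)
= 200/(200+34)
= 200/234 = 85.47%

85.47%


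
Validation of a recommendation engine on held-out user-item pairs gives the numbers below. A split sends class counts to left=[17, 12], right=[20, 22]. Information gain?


Parent = [37, 34], H_parent = 0.9987
H_left = 0.9784 (n=29), H_right = 0.9984 (n=42)
H_children = (29/71)·0.9784 + (42/71)·0.9984 = 0.9902
IG = 0.9987 - 0.9902 = 0.0085

0.0085


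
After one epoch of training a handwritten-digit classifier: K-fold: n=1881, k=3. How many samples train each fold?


Fold size = 1881/3 = 627
Training per fold = 1881 - 627 = 1254

1254


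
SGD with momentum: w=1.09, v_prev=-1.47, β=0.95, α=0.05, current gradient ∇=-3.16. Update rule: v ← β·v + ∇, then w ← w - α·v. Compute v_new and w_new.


v_new = 0.95·-1.47 - 3.16 = -1.3965 - 3.16 = -4.5565
w_new = 1.09 - 0.05·-4.5565 = 1.09 + 0.227825 = 1.317825

v_new=-4.5565, w_new=1.317825


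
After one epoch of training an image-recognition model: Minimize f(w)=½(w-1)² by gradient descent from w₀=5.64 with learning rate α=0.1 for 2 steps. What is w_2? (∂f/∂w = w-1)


step 1: grad = 5.64-1 = 4.64; w = 5.64 - 0.1·(4.64) = 5.176
step 2: grad = 5.176-1 = 4.176; w = 5.176 - 0.1·(4.176) = 4.7584

4.7584


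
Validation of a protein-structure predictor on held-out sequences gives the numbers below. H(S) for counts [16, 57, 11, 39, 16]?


Probabilities: [16/139, 57/139, 11/139, 39/139, 16/139] ≈ [0.1151, 0.4101, 0.0791, 0.2806, 0.1151]
H = -((16/139)·log₂(16/139) + (57/139)·log₂(57/139) + (11/139)·log₂(11/139) + (39/139)·log₂(39/139) + (16/139)·log₂(16/139))
  = 2.0495 bits

2.0495 bits


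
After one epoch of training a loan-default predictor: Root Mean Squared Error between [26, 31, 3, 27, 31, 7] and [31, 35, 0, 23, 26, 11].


MSE = 107/6 = 17.8333
RMSE = √(107/6) = 4.223

4.223


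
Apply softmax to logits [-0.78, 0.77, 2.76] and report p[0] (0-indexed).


Exponentials: e^-0.78=0.4584, e^0.77=2.1598, e^2.76=15.7998
Sum = 18.418
Softmax = [0.0249, 0.1173, 0.8578]
p[0] = 0.4584/18.418 = 0.0249

0.0249


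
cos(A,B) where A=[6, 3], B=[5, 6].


A·B = 6·5 + 3·6 = 48
‖A‖ = √45 = 6.7082, ‖B‖ = √61 = 7.8102
cos = 48/(√45·√61) = 48/√2745 = 0.9162

0.9162


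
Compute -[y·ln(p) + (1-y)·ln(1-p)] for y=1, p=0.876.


BCE = -[y·ln(p) + (1-y)·ln(1-p)]
= -1·ln(0.876) - 0
= -ln(0.876) = 0.1324

0.1324


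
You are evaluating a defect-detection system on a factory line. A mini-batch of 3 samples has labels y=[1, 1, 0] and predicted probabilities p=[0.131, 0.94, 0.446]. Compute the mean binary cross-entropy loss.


L[0] = -ln(0.131) = 2.0326
L[1] = -ln(0.94) = 0.0619
L[2] = -ln(1-0.446) = -ln(0.554) = 0.5906
mean = (2.0326 + 0.0619 + 0.5906)/3 = 0.895

0.895


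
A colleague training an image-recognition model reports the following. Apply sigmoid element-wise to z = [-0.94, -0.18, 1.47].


σ(-0.94) = 1/(1+e^0.94) = 0.2809
σ(-0.18) = 1/(1+e^0.18) = 0.4551
σ(1.47) = 1/(1+e^-1.47) = 0.8131
result = [0.2809, 0.4551, 0.8131]

[0.2809, 0.4551, 0.8131]


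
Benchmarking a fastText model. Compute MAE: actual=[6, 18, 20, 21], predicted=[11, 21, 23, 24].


Absolute errors: |6-11|=5, |18-21|=3, |20-23|=3, |21-24|=3
Sum = 14
MAE = 14/4 = 7/2

7/2


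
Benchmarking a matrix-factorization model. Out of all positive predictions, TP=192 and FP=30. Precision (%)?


Precision = TP/(TP+FP)
= 192/(192+30)
= 192/222 = 86.49%

86.49%


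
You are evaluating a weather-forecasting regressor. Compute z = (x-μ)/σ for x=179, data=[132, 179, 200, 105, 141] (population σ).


μ = 151.4, σ = 33.9447
z = (179 - 151.4)/33.9447 = 0.8131

0.8131


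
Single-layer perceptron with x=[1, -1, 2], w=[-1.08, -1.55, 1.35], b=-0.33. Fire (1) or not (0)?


z = (1)·(-1.08) + (-1)·(-1.55) + (2)·(1.35) - 0.33
  = 2.84
step(z) = 1 (z≥0)

1


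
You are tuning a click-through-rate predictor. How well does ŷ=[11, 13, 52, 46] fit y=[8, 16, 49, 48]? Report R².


ȳ = 30.25
SS_res = Σ(y-ŷ)² = 31
SS_tot = Σ(y-ȳ)² = 1364.75
R² = 1 - SS_res/SS_tot = 1 - 0.0227 = 0.9773

0.9773


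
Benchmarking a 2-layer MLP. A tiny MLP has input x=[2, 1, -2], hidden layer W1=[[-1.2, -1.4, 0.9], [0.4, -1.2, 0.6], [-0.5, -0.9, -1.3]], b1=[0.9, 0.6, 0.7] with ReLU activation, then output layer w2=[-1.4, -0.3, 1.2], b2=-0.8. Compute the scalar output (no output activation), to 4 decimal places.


z1[0] = (-1.2)·(2) + (-1.4)·(1) + (0.9)·(-2) + 0.9 = -4.7
z1[1] = (0.4)·(2) + (-1.2)·(1) + (0.6)·(-2) + 0.6 = -1.0
z1[2] = (-0.5)·(2) + (-0.9)·(1) + (-1.3)·(-2) + 0.7 = 1.4
h = ReLU(z1) = [0.0, 0.0, 1.4]
output = (-1.4)·(0.0) + (-0.3)·(0.0) + (1.2)·(1.4) - 0.8 = 0.88

0.88


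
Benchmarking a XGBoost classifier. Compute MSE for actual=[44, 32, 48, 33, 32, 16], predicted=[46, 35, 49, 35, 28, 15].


Squared errors: (44-46)²=4, (32-35)²=9, (48-49)²=1, (33-35)²=4, (32-28)²=16, (16-15)²=1
Sum = 35
MSE = 35/6 = 35/6

35/6


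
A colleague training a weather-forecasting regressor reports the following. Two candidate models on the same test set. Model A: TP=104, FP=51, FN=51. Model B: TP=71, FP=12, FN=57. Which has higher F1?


Model A: P=104/155=0.671, R=104/155=0.671, F1=2PR/(P+R)=2TP/(2TP+FP+FN)=208/310=0.671
Model B: P=71/83=0.8554, R=71/128=0.5547, F1=2PR/(P+R)=2TP/(2TP+FP+FN)=142/211=0.673
0.671 < 0.673 → Model B

Model B


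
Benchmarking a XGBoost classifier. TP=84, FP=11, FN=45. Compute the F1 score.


Precision = 84/95 = 0.8842
Recall = 84/129 = 0.6512
F1 = 2·P·R/(P+R) = 2·TP/(2·TP+FP+FN) = 168/(168+11+45) = 168/224 = 0.75

0.75


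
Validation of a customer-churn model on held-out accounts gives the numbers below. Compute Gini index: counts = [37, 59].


Probabilities: [37/96, 59/96] ≈ [0.3854, 0.6146]
Σpᵢ² = (1369 + 3481)/96² = 4850/9216
Gini = 1 - Σpᵢ² = 1 - 4850/9216 = 0.4737

0.4737


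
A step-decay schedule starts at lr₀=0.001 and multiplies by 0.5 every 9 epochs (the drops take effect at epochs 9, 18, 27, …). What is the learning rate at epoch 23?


n_drops = ⌊23/9⌋ = 2
lr = 0.001·0.5^2 = 0.001·0.25 = 0.00025

0.00025


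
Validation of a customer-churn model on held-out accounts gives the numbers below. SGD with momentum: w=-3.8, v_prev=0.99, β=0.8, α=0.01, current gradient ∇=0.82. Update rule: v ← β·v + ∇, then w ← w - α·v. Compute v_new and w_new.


v_new = 0.8·0.99 + 0.82 = 0.792 + 0.82 = 1.612
w_new = -3.8 - 0.01·1.612 = -3.8 - 0.01612 = -3.81612

v_new=1.612, w_new=-3.81612


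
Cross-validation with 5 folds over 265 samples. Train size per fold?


Fold size = 265/5 = 53
Training per fold = 265 - 53 = 212

212


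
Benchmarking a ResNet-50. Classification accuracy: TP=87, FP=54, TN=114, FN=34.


Accuracy = (TP+TN)/(TP+TN+FP+FN)
= (87+114)/(289)
= 201/289 = 69.55%

69.55%


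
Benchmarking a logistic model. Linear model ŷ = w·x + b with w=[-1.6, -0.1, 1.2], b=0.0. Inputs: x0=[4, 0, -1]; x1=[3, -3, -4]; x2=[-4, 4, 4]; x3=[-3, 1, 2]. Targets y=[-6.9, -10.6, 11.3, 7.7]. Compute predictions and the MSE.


ŷ0 = (-1.6)·(4) + (-0.1)·(0) + (1.2)·(-1) + 0.0 = -7.6
ŷ1 = (-1.6)·(3) + (-0.1)·(-3) + (1.2)·(-4) + 0.0 = -9.3
ŷ2 = (-1.6)·(-4) + (-0.1)·(4) + (1.2)·(4) + 0.0 = 10.8
ŷ3 = (-1.6)·(-3) + (-0.1)·(1) + (1.2)·(2) + 0.0 = 7.1
errors² = [0.49, 1.69, 0.25, 0.36]
MSE = 2.7900/4 = 0.6975

0.6975


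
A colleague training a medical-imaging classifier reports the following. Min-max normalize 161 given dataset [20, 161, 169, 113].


min=20, max=169
(161-20)/(169-20) = 141/149 = 0.9463

0.9463


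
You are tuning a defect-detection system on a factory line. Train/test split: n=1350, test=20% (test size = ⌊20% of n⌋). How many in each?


Test = ⌊1350·20/100⌋ = 270
Train = 1350 - 270 = 1080

Train: 1080, Test: 270


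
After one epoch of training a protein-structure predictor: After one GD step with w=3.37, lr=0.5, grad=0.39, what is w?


w_new = w - α·∇
= 3.37 - 0.5·0.39
= 3.37 - 0.195
= 3.175

3.175


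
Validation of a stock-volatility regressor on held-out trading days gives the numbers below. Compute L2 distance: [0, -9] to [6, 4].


d = √((0-6)² + (-9-4)²)
  = √(36 + 169)
  = √205 = 14.3178

14.3178


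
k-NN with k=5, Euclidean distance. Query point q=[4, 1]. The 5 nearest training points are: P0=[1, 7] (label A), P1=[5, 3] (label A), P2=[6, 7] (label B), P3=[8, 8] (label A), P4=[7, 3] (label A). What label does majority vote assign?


d(q,P0) = 6.7082  (label A)
d(q,P1) = 2.2361  (label A)
d(q,P2) = 6.3246  (label B)
d(q,P3) = 8.0623  (label A)
d(q,P4) = 3.6056  (label A)
Votes: A=4, B=1
Majority → A

A


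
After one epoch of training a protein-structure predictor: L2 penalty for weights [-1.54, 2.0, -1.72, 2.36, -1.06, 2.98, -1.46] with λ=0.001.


‖w‖₂² = (-1.54)² + (2.0)² + (-1.72)² + (2.36)² + (-1.06)² + (2.98)² + (-1.46)²
     = 2.3716 + 4 + 2.9584 + 5.5696 + 1.1236 + 8.8804 + 2.1316
     = 27.0352
λ·‖w‖₂² = 0.001·27.0352 = 0.027035

0.027035


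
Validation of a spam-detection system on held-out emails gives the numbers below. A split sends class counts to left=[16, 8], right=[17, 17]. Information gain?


Parent = [33, 25], H_parent = 0.9862
H_left = 0.9183 (n=24), H_right = 1 (n=34)
H_children = (24/58)·0.9183 + (34/58)·1 = 0.9662
IG = 0.9862 - 0.9662 = 0.02

0.02


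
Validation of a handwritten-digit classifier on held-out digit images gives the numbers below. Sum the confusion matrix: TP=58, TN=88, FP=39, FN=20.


Total = TP + TN + FP + FN
= 58 + 88 + 39 + 20
= 205
(Predicted positive: 97, predicted negative: 108)

205


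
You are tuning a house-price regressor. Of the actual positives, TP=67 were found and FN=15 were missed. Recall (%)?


Recall = TP/(TP+FN)
= 67/(67+15)
= 67/82 = 81.71%

81.71%


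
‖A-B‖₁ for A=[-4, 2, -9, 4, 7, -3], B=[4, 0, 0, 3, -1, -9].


d = |-4-4| + |2-0| + |-9-0| + |4-3| + |7+ 1| + |-3+ 9|
  = 8 + 2 + 9 + 1 + 8 + 6
  = 34

34


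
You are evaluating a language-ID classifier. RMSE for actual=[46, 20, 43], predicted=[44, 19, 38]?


MSE = 30/3 = 10
RMSE = √(30/3) = 3.1623

3.1623


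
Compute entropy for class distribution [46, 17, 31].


Probabilities: [46/94, 17/94, 31/94] ≈ [0.4894, 0.1809, 0.3298]
H = -((46/94)·log₂(46/94) + (17/94)·log₂(17/94) + (31/94)·log₂(31/94))
  = 1.4785 bits

1.4785 bits


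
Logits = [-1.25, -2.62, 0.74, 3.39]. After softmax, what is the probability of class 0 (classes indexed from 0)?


Exponentials: e^-1.25=0.2865, e^-2.62=0.0728, e^0.74=2.0959, e^3.39=29.666
Sum = 32.1212
Softmax = [0.0089, 0.0023, 0.0653, 0.9236]
p[0] = 0.2865/32.1212 = 0.0089

0.0089


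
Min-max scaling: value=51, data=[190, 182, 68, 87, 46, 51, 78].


min=46, max=190
(51-46)/(190-46) = 5/144 = 0.0347

0.0347


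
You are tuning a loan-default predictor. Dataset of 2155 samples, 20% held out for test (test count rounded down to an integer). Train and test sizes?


Test = ⌊2155·20/100⌋ = 431
Train = 2155 - 431 = 1724

Train: 1724, Test: 431


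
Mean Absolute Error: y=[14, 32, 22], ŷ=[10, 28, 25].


Absolute errors: |14-10|=4, |32-28|=4, |22-25|=3
Sum = 11
MAE = 11/3 = 11/3

11/3


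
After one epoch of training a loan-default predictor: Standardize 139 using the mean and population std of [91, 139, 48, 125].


μ = 100.75, σ = 35.1025
z = (139 - 100.75)/35.1025 = 1.0897

1.0897


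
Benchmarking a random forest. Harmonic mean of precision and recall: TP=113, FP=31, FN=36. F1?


Precision = 113/144 = 0.7847
Recall = 113/149 = 0.7584
F1 = 2·P·R/(P+R) = 2·TP/(2·TP+FP+FN) = 226/(226+31+36) = 226/293 = 0.7713

0.7713


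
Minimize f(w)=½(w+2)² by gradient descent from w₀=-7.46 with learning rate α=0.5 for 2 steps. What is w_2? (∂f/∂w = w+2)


step 1: grad = -7.46+2 = -5.46; w = -7.46 - 0.5·(-5.46) = -4.73
step 2: grad = -4.73+2 = -2.73; w = -4.73 - 0.5·(-2.73) = -3.365

-3.365


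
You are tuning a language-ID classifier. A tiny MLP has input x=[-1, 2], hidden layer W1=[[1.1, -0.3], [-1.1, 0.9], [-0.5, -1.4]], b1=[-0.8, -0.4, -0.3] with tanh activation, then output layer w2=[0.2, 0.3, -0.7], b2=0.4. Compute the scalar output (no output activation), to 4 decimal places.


z1[0] = (1.1)·(-1) + (-0.3)·(2) - 0.8 = -2.5
z1[1] = (-1.1)·(-1) + (0.9)·(2) - 0.4 = 2.5
z1[2] = (-0.5)·(-1) + (-1.4)·(2) - 0.3 = -2.6
h = tanh(z1) = [-0.9866, 0.9866, -0.989]
output = (0.2)·(-0.9866) + (0.3)·(0.9866) + (-0.7)·(-0.989) + 0.4 = 1.191

1.191


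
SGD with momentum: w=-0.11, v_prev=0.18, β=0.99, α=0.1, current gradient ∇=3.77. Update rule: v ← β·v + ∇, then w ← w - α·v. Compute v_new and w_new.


v_new = 0.99·0.18 + 3.77 = 0.1782 + 3.77 = 3.9482
w_new = -0.11 - 0.1·3.9482 = -0.11 - 0.39482 = -0.50482

v_new=3.9482, w_new=-0.50482


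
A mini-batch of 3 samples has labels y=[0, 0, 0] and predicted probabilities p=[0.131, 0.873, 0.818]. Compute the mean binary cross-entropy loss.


L[0] = -ln(1-0.131) = -ln(0.869) = 0.1404
L[1] = -ln(1-0.873) = -ln(0.127) = 2.0636
L[2] = -ln(1-0.818) = -ln(0.182) = 1.7037
mean = (0.1404 + 2.0636 + 1.7037)/3 = 1.3026

1.3026


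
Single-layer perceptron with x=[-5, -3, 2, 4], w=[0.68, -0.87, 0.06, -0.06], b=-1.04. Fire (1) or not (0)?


z = (-5)·(0.68) + (-3)·(-0.87) + (2)·(0.06) + (4)·(-0.06) - 1.04
  = -1.95
step(z) = 0 (z<0)

0


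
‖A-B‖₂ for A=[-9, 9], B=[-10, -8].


d = √((-9+ 10)² + (9+ 8)²)
  = √(1 + 289)
  = √290 = 17.0294

17.0294


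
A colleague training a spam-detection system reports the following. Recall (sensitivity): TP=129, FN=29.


Recall = TP/(TP+FN)
= 129/(129+29)
= 129/158 = 81.65%

81.65%


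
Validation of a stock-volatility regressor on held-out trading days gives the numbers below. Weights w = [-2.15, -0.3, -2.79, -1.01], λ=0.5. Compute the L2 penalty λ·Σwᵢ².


‖w‖₂² = (-2.15)² + (-0.3)² + (-2.79)² + (-1.01)²
     = 4.6225 + 0.09 + 7.7841 + 1.0201
     = 13.5167
λ·‖w‖₂² = 0.5·13.5167 = 6.75835

6.75835


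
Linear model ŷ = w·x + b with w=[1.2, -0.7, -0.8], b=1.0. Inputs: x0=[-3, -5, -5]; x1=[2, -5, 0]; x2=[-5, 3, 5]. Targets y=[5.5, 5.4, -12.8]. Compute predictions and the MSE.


ŷ0 = (1.2)·(-3) + (-0.7)·(-5) + (-0.8)·(-5) + 1.0 = 4.9
ŷ1 = (1.2)·(2) + (-0.7)·(-5) + (-0.8)·(0) + 1.0 = 6.9
ŷ2 = (1.2)·(-5) + (-0.7)·(3) + (-0.8)·(5) + 1.0 = -11.1
errors² = [0.36, 2.25, 2.89]
MSE = 5.5000/3 = 1.8333

1.8333


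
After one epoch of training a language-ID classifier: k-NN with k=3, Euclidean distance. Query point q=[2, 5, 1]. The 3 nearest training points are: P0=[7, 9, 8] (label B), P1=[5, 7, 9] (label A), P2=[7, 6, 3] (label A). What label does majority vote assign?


d(q,P0) = 9.4868  (label B)
d(q,P1) = 8.775  (label A)
d(q,P2) = 5.4772  (label A)
Votes: A=2, B=1
Majority → A

A


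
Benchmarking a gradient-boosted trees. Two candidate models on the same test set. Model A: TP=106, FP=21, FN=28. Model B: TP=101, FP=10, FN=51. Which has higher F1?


Model A: P=106/127=0.8346, R=106/134=0.791, F1=2PR/(P+R)=2TP/(2TP+FP+FN)=212/261=0.8123
Model B: P=101/111=0.9099, R=101/152=0.6645, F1=2PR/(P+R)=2TP/(2TP+FP+FN)=202/263=0.7681
0.8123 > 0.7681 → Model A

Model A


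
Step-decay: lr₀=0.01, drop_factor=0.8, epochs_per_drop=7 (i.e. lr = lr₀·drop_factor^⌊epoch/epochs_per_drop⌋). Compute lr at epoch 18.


n_drops = ⌊18/7⌋ = 2
lr = 0.01·0.8^2 = 0.01·0.64 = 0.0064

0.0064


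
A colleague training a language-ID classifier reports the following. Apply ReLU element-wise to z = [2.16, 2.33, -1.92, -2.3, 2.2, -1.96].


ReLU(2.16) = max(0, 2.16) = 2.16
ReLU(2.33) = max(0, 2.33) = 2.33
ReLU(-1.92) = max(0, -1.92) = 0.0
ReLU(-2.3) = max(0, -2.3) = 0.0
ReLU(2.2) = max(0, 2.2) = 2.2
ReLU(-1.96) = max(0, -1.96) = 0.0
result = [2.16, 2.33, 0.0, 0.0, 2.2, 0.0]

[2.16, 2.33, 0.0, 0.0, 2.2, 0.0]


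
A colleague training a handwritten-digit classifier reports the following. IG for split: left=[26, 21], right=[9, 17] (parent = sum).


Parent = [35, 38], H_parent = 0.9988
H_left = 0.9918 (n=47), H_right = 0.9306 (n=26)
H_children = (47/73)·0.9918 + (26/73)·0.9306 = 0.97
IG = 0.9988 - 0.97 = 0.0288

0.0288


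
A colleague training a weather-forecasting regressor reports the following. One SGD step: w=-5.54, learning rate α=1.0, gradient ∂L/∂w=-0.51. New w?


w_new = w - α·∇
= -5.54 - 1.0·-0.51
= -5.54 + 0.51
= -5.03

-5.03


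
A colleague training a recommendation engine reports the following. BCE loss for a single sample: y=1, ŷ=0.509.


BCE = -[y·ln(p) + (1-y)·ln(1-p)]
= -1·ln(0.509) - 0
= -ln(0.509) = 0.6753

0.6753


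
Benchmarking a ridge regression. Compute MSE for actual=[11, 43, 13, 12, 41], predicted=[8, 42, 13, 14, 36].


Squared errors: (11-8)²=9, (43-42)²=1, (13-13)²=0, (12-14)²=4, (41-36)²=25
Sum = 39
MSE = 39/5 = 39/5

39/5


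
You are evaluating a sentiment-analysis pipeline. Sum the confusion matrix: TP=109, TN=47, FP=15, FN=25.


Total = TP + TN + FP + FN
= 109 + 47 + 15 + 25
= 196
(Predicted positive: 124, predicted negative: 72)

196


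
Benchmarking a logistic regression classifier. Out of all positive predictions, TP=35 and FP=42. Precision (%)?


Precision = TP/(TP+FP)
= 35/(35+42)
= 35/77 = 45.45%

45.45%


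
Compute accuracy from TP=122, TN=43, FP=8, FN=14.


Accuracy = (TP+TN)/(TP+TN+FP+FN)
= (122+43)/(187)
= 165/187 = 88.24%

88.24%


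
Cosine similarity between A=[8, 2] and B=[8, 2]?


A·B = 8·8 + 2·2 = 68
‖A‖ = √68 = 8.2462, ‖B‖ = √68 = 8.2462
cos = 68/(√68·√68) = 68/√4624 = 1.0

1.0


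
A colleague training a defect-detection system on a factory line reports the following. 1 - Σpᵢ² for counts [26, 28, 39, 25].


Probabilities: [26/118, 28/118, 39/118, 25/118] ≈ [0.2203, 0.2373, 0.3305, 0.2119]
Σpᵢ² = (676 + 784 + 1521 + 625)/118² = 3606/13924
Gini = 1 - Σpᵢ² = 1 - 3606/13924 = 0.741

0.741


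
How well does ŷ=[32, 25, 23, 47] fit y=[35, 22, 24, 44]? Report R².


ȳ = 31.25
SS_res = Σ(y-ŷ)² = 28
SS_tot = Σ(y-ȳ)² = 314.75
R² = 1 - SS_res/SS_tot = 1 - 0.089 = 0.911

0.911


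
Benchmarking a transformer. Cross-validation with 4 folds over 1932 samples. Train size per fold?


Fold size = 1932/4 = 483
Training per fold = 1932 - 483 = 1449

1449


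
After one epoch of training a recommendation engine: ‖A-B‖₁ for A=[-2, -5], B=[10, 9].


d = |-2-10| + |-5-9|
  = 12 + 14
  = 26

26


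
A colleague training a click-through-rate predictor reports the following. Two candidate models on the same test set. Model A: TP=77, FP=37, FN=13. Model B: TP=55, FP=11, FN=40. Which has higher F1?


Model A: P=77/114=0.6754, R=77/90=0.8556, F1=2PR/(P+R)=2TP/(2TP+FP+FN)=154/204=0.7549
Model B: P=55/66=0.8333, R=55/95=0.5789, F1=2PR/(P+R)=2TP/(2TP+FP+FN)=110/161=0.6832
0.7549 > 0.6832 → Model A

Model A


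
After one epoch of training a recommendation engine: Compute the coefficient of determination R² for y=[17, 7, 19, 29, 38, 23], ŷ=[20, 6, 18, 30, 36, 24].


ȳ = 22.1667
SS_res = Σ(y-ŷ)² = 17
SS_tot = Σ(y-ȳ)² = 564.83
R² = 1 - SS_res/SS_tot = 1 - 0.0301 = 0.9699

0.9699


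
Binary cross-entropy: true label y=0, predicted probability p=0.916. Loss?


BCE = -[y·ln(p) + (1-y)·ln(1-p)]
= -0 - 1·ln(1-0.916)
= -ln(0.084) = 2.4769

2.4769


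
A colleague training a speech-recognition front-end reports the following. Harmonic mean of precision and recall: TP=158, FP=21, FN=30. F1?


Precision = 158/179 = 0.8827
Recall = 158/188 = 0.8404
F1 = 2·P·R/(P+R) = 2·TP/(2·TP+FP+FN) = 316/(316+21+30) = 316/367 = 0.861

0.861


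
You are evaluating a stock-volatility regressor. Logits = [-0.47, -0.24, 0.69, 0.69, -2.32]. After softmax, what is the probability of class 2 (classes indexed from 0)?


Exponentials: e^-0.47=0.625, e^-0.24=0.7866, e^0.69=1.9937, e^0.69=1.9937, e^-2.32=0.0983
Sum = 5.4973
Softmax = [0.1137, 0.1431, 0.3627, 0.3627, 0.0179]
p[2] = 1.9937/5.4973 = 0.3627

0.3627


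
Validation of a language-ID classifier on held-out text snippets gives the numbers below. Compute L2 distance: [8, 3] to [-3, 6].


d = √((8+ 3)² + (3-6)²)
  = √(121 + 9)
  = √130 = 11.4018

11.4018


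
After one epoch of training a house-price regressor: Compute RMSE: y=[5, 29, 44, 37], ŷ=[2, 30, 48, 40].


MSE = 35/4 = 8.75
RMSE = √(35/4) = 2.958

2.958


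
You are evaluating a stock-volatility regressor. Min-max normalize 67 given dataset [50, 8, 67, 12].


min=8, max=67
(67-8)/(67-8) = 59/59 = 1.0

1.0


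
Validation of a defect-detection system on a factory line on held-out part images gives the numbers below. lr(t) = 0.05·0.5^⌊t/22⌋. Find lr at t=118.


n_drops = ⌊118/22⌋ = 5
lr = 0.05·0.5^5 = 0.05·0.03125 = 0.0015625

0.0015625


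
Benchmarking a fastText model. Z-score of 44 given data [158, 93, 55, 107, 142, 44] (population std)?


μ = 99.8333, σ = 41.607
z = (44 - 99.8333)/41.607 = -1.3419

-1.3419


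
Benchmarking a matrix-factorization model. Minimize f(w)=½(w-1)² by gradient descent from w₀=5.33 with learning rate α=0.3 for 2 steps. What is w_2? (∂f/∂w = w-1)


step 1: grad = 5.33-1 = 4.33; w = 5.33 - 0.3·(4.33) = 4.031
step 2: grad = 4.031-1 = 3.031; w = 4.031 - 0.3·(3.031) = 3.1217

3.1217


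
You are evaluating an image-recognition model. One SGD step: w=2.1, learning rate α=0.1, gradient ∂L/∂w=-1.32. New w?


w_new = w - α·∇
= 2.1 - 0.1·-1.32
= 2.1 + 0.132
= 2.232

2.232


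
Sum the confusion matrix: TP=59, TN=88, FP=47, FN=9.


Total = TP + TN + FP + FN
= 59 + 88 + 47 + 9
= 203
(Predicted positive: 106, predicted negative: 97)

203


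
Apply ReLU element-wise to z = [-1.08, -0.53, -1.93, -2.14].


ReLU(-1.08) = max(0, -1.08) = 0.0
ReLU(-0.53) = max(0, -0.53) = 0.0
ReLU(-1.93) = max(0, -1.93) = 0.0
ReLU(-2.14) = max(0, -2.14) = 0.0
result = [0.0, 0.0, 0.0, 0.0]

[0.0, 0.0, 0.0, 0.0]


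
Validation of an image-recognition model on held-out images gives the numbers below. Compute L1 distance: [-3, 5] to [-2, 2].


d = |-3+ 2| + |5-2|
  = 1 + 3
  = 4

4


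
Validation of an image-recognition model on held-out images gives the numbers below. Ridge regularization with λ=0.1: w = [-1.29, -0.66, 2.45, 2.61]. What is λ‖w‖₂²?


‖w‖₂² = (-1.29)² + (-0.66)² + (2.45)² + (2.61)²
     = 1.6641 + 0.4356 + 6.0025 + 6.8121
     = 14.9143
λ·‖w‖₂² = 0.1·14.9143 = 1.49143

1.49143


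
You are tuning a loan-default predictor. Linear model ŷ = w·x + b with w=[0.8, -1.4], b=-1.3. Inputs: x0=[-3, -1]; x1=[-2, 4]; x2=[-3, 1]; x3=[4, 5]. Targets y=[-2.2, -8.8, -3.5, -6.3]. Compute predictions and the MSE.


ŷ0 = (0.8)·(-3) + (-1.4)·(-1) - 1.3 = -2.3
ŷ1 = (0.8)·(-2) + (-1.4)·(4) - 1.3 = -8.5
ŷ2 = (0.8)·(-3) + (-1.4)·(1) - 1.3 = -5.1
ŷ3 = (0.8)·(4) + (-1.4)·(5) - 1.3 = -5.1
errors² = [0.01, 0.09, 2.56, 1.44]
MSE = 4.1000/4 = 1.025

1.025


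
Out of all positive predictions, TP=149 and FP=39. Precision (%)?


Precision = TP/(TP+FP)
= 149/(149+39)
= 149/188 = 79.26%

79.26%


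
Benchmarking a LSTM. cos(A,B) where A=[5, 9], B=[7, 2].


A·B = 5·7 + 9·2 = 53
‖A‖ = √106 = 10.2956, ‖B‖ = √53 = 7.2801
cos = 53/(√106·√53) = 53/√5618 = 0.7071

0.7071


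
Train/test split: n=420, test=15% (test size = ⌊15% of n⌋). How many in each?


Test = ⌊420·15/100⌋ = 63
Train = 420 - 63 = 357

Train: 357, Test: 63


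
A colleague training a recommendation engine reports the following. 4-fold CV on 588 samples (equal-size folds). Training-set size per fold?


Fold size = 588/4 = 147
Training per fold = 588 - 147 = 441

441


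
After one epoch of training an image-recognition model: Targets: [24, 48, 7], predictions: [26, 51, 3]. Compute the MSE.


Squared errors: (24-26)²=4, (48-51)²=9, (7-3)²=16
Sum = 29
MSE = 29/3 = 29/3

29/3


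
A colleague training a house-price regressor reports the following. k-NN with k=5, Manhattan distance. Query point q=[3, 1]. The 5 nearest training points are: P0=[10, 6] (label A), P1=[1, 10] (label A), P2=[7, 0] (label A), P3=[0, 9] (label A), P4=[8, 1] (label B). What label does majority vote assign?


d(q,P0) = 12  (label A)
d(q,P1) = 11  (label A)
d(q,P2) = 5  (label A)
d(q,P3) = 11  (label A)
d(q,P4) = 5  (label B)
Votes: A=4, B=1
Majority → A

A


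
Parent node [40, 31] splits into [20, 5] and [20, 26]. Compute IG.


Parent = [40, 31], H_parent = 0.9884
H_left = 0.7219 (n=25), H_right = 0.9877 (n=46)
H_children = (25/71)·0.7219 + (46/71)·0.9877 = 0.8941
IG = 0.9884 - 0.8941 = 0.0943

0.0943


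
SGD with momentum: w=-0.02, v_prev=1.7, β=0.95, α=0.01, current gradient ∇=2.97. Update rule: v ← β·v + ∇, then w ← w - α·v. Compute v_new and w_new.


v_new = 0.95·1.7 + 2.97 = 1.615 + 2.97 = 4.585
w_new = -0.02 - 0.01·4.585 = -0.02 - 0.04585 = -0.06585

v_new=4.585, w_new=-0.06585


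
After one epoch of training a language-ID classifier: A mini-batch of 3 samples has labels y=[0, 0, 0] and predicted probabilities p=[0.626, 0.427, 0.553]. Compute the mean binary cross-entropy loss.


L[0] = -ln(1-0.626) = -ln(0.374) = 0.9835
L[1] = -ln(1-0.427) = -ln(0.573) = 0.5569
L[2] = -ln(1-0.553) = -ln(0.447) = 0.8052
mean = (0.9835 + 0.5569 + 0.8052)/3 = 0.7819

0.7819
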